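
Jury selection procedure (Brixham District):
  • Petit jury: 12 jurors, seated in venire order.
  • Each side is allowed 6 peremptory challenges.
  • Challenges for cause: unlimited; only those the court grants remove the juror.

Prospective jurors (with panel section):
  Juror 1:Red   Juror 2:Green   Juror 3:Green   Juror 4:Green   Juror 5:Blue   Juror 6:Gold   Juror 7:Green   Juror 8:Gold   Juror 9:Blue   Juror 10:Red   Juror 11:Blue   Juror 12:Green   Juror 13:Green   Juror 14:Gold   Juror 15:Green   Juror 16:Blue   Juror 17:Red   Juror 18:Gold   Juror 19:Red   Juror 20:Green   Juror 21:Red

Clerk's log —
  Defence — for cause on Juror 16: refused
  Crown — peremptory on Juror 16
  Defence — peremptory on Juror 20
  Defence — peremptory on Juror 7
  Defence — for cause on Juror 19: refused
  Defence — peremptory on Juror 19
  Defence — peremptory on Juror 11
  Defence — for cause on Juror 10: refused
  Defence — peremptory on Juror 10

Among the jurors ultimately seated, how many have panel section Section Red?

1

Removed: #7, #10, #11, #16, #19, #20.
Seated jurors 1–12: #1, #2, #3, #4, #5, #6, #8, #9, #12, #13, #14, #15.
Of those, in Section Red: #1 → 1.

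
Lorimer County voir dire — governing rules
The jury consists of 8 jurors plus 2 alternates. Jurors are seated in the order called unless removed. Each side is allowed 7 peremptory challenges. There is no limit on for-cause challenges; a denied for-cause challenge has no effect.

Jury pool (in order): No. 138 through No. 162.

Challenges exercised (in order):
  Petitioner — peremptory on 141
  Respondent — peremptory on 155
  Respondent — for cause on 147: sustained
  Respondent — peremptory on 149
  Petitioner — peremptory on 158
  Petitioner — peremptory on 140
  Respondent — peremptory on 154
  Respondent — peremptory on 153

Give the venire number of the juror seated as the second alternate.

Removed: #140, #141, #147, #149, #153, #154, #155, #158.
Filling seats in venire order through position 10: #138, #139, #142, #143, #144, #145, #146, #148, #150, #151.
So alternate 2 is #151.

151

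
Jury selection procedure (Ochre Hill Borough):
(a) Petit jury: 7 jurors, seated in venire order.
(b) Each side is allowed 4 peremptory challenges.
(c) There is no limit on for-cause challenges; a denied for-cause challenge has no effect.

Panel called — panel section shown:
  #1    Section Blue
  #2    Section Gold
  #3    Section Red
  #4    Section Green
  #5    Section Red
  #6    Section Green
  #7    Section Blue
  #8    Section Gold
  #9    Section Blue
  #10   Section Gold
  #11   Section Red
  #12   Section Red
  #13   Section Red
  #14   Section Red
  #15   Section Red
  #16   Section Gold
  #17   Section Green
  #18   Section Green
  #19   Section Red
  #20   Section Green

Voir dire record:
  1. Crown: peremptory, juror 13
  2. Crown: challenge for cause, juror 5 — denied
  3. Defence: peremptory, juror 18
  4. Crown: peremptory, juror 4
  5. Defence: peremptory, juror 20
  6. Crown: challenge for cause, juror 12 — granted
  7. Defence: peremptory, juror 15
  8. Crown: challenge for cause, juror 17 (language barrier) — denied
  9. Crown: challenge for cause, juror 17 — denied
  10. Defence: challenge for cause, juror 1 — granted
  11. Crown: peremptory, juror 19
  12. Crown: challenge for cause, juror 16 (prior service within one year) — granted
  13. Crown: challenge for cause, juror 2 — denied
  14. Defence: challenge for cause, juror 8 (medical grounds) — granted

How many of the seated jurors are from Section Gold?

Removed: #1, #4, #8, #12, #13, #15, #16, #18, #19, #20.
Seated jurors 1–7: #2, #3, #5, #6, #7, #9, #10.
Of those, in Section Gold: #2, #10 → 2.

2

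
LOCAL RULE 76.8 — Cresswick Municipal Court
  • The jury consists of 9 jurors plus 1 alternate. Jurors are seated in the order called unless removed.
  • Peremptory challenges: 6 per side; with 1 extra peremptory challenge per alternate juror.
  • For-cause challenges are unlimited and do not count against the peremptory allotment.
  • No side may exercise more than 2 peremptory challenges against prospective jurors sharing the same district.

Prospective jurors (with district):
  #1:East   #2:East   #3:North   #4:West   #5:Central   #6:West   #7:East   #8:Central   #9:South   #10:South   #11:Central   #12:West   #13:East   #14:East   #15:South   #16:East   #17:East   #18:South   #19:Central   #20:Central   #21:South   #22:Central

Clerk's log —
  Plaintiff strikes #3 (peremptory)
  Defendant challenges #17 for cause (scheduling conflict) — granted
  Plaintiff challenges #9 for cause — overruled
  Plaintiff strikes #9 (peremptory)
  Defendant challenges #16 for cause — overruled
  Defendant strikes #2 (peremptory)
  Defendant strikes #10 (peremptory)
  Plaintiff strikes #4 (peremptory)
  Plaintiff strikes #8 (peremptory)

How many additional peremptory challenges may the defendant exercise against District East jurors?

Defendant peremptories so far: #2, #10 — 2 of 7 used, 5 left overall.
Against District East: #2 — 1 used; per-district cap 2 leaves 1.
Binding limit: min(5, 1) = 1.

1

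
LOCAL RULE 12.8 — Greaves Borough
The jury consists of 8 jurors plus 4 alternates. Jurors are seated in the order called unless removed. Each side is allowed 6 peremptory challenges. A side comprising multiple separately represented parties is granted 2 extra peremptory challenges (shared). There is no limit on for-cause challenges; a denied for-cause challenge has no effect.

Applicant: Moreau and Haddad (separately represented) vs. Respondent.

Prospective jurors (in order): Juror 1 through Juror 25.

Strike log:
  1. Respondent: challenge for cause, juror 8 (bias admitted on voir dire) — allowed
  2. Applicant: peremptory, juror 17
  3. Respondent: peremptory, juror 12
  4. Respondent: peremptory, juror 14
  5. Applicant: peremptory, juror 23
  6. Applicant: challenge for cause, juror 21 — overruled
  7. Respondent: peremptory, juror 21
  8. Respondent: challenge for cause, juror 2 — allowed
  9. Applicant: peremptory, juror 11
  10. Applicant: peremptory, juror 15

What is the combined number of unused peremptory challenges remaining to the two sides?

7

Applicant allotment: 6 base + 2 multi-party = 8. Respondent allotment: 6.
Applicant peremptories used: #17, #23, #11, #15 — 4 (the for-cause on #21 doesn't count).
Respondent peremptories used: #12, #14, #21 — 3 (for-cause on #8, #2 don't count).
Remaining: (8 − 4) + (6 − 3) = 7.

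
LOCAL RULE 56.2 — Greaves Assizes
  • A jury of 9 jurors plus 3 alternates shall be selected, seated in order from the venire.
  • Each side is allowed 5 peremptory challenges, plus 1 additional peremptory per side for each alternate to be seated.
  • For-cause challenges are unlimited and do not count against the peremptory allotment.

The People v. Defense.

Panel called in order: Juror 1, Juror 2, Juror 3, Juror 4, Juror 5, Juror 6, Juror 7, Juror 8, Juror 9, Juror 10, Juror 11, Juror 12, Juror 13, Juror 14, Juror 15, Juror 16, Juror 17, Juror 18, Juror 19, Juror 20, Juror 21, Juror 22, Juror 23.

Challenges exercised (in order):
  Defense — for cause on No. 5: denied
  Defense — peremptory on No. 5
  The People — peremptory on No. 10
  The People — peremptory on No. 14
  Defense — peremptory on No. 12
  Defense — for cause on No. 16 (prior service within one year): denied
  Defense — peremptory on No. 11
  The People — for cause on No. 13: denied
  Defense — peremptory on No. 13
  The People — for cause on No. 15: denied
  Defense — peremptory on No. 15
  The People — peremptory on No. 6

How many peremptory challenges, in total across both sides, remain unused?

The People allotment: 5 base + 1 × 3 alternates = 8. Defense allotment: 5 base + 1 × 3 alternates = 8.
The People peremptories used: #10, #14, #6 — 3 (for-cause on #13, #15 don't count).
Defense peremptories used: #5, #12, #11, #13, #15 — 5 (for-cause on #5, #16 don't count).
Remaining: (8 − 3) + (8 − 5) = 8.

8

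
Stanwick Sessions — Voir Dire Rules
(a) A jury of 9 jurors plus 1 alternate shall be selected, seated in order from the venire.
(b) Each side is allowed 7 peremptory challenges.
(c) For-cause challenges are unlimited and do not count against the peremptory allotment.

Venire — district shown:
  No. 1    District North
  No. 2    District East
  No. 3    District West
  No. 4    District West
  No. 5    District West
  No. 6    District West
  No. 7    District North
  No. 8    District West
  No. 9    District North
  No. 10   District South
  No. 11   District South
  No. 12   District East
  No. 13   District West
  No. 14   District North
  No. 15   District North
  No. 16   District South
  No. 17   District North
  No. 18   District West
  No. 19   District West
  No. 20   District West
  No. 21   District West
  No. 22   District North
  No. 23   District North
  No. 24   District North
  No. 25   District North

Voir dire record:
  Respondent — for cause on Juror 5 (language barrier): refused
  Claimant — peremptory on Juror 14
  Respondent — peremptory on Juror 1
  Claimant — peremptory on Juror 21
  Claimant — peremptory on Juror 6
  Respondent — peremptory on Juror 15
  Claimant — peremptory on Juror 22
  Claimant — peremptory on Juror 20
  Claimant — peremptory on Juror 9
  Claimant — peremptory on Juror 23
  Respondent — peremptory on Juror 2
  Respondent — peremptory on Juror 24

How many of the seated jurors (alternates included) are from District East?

1

Removed: #1, #2, #6, #9, #14, #15, #20, #21, #22, #23, #24.
Seated (10 incl. alternates): #3, #4, #5, #7, #8, #10, #11, #12, #13, #16.
Of those, in District East: #12 → 1.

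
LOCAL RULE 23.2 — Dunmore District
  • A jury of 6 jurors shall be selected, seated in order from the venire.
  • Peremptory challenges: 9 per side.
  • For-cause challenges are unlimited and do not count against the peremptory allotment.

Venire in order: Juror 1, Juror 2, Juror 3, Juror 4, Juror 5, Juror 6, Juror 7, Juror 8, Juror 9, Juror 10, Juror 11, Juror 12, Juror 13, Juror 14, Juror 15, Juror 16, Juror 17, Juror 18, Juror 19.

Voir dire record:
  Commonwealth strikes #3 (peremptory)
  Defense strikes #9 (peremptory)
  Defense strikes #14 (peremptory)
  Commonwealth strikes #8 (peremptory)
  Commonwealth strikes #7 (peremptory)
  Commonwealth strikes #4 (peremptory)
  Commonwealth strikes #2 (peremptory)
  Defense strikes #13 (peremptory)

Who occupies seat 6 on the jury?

Removed: #2, #3, #4, #7, #8, #9, #13, #14.
Seating in order: seats 1–6 → #1, #5, #6, #10, #11, #12.
So seat 6 is #12.

12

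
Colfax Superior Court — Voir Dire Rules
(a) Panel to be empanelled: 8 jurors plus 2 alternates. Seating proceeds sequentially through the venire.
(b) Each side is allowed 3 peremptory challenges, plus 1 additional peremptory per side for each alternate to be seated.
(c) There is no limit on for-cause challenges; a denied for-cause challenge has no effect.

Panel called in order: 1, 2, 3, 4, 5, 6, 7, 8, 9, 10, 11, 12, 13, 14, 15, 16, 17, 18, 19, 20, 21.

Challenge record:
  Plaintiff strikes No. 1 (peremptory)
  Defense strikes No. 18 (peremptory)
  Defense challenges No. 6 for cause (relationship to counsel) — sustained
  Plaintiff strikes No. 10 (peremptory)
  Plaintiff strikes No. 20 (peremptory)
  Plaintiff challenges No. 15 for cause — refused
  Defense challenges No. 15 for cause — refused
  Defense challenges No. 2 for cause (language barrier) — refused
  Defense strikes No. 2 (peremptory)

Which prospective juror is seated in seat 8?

Removed: #1, #2, #6, #10, #18, #20. (#15 stays — for-cause denied.)
Seating in order: seats 1–8 → #3, #4, #5, #7, #8, #9, #11, #12; alternates → #13, #14.
So seat 8 is #12.

12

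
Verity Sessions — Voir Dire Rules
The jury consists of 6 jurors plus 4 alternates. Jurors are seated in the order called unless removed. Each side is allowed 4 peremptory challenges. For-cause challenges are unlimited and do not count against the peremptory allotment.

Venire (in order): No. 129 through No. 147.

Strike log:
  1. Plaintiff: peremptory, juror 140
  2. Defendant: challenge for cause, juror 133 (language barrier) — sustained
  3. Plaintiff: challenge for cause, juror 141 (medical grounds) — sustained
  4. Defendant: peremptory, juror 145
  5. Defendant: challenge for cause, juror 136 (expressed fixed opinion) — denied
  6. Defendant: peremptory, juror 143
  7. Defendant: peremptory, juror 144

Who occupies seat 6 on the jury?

135

Removed: #133, #140, #141, #143, #144, #145. (#136 stays — for-cause denied.)
Seating in order: seats 1–6 → #129, #130, #131, #132, #134, #135; alternates → #136, #137, #138, #139.
So seat 6 is #135.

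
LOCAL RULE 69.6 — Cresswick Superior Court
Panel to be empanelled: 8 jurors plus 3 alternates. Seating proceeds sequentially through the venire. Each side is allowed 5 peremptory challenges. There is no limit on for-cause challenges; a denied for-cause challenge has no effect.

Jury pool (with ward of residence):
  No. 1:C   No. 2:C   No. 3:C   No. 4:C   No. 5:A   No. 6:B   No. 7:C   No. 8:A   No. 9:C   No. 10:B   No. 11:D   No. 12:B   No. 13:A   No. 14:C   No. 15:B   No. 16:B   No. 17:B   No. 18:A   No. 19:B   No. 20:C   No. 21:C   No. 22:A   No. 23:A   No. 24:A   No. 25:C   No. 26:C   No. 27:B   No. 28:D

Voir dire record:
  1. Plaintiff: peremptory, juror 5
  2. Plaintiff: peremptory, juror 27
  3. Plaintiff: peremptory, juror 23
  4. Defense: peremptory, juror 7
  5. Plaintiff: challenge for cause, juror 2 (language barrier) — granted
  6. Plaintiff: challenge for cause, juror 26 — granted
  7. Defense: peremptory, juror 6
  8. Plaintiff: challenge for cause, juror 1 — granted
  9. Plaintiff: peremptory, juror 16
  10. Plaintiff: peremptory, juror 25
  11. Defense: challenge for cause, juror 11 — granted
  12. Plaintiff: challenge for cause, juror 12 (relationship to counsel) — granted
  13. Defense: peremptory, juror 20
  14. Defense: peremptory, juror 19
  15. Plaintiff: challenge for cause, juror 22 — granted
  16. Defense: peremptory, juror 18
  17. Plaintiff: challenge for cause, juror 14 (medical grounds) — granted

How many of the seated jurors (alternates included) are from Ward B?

Removed: #1, #2, #5, #6, #7, #11, #12, #14, #16, #18, #19, #20, #22, #23, #25, #26, #27.
Seated (11 incl. alternates): #3, #4, #8, #9, #10, #13, #15, #17, #21, #24, #28.
Of those, in Ward B: #10, #15, #17 → 3.

3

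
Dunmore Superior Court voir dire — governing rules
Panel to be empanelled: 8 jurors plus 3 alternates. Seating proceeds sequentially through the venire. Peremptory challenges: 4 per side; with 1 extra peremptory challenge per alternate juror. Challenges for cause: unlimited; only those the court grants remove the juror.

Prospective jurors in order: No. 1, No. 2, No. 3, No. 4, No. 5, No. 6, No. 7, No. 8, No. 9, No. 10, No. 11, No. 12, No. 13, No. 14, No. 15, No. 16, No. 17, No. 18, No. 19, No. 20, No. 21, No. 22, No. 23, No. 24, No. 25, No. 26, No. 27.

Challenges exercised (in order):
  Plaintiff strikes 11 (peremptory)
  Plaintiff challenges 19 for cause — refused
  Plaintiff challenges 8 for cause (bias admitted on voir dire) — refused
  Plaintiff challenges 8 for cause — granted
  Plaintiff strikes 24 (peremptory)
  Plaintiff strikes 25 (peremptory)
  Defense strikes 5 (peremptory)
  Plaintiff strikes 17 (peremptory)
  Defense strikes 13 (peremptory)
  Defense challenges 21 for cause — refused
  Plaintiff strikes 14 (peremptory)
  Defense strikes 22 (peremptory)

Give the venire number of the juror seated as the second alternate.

15

Removed: #5, #8, #11, #13, #14, #17, #22, #24, #25. (#19, #21 stay — for-cause denied.)
Seating in order: seats 1–8 → #1, #2, #3, #4, #6, #7, #9, #10; alternates → #12, #15, #16.
So alternate 2 is #15.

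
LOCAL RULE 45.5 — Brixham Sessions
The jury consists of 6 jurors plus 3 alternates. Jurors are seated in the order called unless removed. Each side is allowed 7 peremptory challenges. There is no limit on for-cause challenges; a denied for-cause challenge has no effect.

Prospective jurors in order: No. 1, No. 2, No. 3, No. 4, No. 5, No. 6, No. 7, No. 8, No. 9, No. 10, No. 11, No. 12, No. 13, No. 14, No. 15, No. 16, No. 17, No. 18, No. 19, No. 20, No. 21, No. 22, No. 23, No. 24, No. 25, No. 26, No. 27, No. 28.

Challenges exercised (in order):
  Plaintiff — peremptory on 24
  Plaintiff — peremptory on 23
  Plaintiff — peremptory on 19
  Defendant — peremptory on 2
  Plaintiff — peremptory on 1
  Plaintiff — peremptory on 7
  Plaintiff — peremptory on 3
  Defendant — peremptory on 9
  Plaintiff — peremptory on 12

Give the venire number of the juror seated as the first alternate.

13

Removed: #1, #2, #3, #7, #9, #12, #19, #23, #24.
Seating in order: seats 1–6 → #4, #5, #6, #8, #10, #11; alternates → #13, #14, #15.
So alternate 1 is #13.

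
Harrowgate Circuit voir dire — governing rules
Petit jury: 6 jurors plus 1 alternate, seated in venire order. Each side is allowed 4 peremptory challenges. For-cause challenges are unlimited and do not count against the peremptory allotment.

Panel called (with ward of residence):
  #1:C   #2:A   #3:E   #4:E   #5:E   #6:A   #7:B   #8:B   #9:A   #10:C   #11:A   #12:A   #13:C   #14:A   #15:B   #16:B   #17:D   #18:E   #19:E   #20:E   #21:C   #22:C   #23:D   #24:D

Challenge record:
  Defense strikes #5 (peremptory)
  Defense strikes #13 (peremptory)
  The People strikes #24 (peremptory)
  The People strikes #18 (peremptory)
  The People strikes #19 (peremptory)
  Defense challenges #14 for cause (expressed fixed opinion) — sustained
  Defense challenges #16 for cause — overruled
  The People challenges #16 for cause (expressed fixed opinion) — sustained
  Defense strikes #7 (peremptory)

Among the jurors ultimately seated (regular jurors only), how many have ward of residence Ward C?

1

Removed: #5, #7, #13, #14, #16, #18, #19, #24.
Seated jurors 1–6: #1, #2, #3, #4, #6, #8 (alternates #9 not counted).
Of those, in Ward C: #1 → 1.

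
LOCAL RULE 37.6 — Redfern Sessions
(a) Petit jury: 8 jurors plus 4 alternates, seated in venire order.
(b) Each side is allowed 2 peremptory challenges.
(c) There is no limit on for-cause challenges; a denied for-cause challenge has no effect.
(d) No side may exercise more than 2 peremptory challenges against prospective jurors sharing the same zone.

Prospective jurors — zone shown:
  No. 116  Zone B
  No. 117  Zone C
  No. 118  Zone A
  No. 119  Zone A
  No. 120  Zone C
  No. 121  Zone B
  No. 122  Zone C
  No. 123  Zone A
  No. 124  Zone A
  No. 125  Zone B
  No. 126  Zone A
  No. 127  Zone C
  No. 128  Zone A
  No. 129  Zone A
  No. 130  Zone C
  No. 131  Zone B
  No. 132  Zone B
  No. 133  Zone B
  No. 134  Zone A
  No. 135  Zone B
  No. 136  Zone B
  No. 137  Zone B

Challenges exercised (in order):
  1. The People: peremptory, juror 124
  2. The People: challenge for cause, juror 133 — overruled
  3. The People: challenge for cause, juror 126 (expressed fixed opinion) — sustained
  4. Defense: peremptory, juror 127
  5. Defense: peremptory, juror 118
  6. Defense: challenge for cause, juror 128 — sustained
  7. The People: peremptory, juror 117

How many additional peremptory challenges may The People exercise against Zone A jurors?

0

The People peremptories so far: #124, #117 — 2 of 2 used, 0 left overall.
Against Zone A: #124 — 1 used; per-zone cap 2 leaves 1.
Binding limit: min(0, 1) = 0.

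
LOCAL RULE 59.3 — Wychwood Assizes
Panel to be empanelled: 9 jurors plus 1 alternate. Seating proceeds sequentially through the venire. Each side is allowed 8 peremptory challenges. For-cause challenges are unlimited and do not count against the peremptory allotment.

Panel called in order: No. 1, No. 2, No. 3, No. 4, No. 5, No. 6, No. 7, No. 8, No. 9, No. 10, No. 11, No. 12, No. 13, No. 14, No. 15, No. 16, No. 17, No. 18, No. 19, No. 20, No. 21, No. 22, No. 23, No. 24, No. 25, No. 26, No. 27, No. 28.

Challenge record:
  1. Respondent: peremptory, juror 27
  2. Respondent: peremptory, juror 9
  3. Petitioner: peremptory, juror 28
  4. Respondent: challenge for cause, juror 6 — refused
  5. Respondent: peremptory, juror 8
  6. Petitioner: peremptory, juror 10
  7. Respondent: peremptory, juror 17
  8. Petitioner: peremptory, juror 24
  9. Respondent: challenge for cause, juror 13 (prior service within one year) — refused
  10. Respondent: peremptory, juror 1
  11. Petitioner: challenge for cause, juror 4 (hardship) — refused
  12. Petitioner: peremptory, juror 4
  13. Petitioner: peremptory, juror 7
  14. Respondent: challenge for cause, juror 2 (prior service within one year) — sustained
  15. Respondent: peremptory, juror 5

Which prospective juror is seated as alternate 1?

Removed: #1, #2, #4, #5, #7, #8, #9, #10, #17, #24, #27, #28. (#6, #13 stay — for-cause denied.)
Seating in order: seats 1–9 → #3, #6, #11, #12, #13, #14, #15, #16, #18; alternates → #19.
So alternate 1 is #19.

19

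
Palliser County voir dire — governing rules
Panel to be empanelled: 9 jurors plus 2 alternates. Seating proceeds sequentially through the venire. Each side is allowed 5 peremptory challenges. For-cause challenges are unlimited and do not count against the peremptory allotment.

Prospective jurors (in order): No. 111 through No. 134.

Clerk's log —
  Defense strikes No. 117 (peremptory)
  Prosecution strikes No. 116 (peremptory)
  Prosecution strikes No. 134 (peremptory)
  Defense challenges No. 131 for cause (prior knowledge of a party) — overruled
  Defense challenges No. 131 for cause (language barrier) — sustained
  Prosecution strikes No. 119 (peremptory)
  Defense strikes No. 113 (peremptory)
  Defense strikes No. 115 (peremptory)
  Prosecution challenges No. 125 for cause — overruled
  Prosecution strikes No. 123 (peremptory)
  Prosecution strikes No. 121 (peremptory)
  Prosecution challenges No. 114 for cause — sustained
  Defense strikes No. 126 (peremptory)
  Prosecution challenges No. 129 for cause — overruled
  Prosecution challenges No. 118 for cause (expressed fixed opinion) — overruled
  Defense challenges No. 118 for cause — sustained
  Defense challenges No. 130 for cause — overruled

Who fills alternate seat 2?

132

Removed: #113, #114, #115, #116, #117, #118, #119, #121, #123, #126, #131, #134. (#125, #129, #130 stay — for-cause denied.)
Seating in order: seats 1–9 → #111, #112, #120, #122, #124, #125, #127, #128, #129; alternates → #130, #132.
So alternate 2 is #132.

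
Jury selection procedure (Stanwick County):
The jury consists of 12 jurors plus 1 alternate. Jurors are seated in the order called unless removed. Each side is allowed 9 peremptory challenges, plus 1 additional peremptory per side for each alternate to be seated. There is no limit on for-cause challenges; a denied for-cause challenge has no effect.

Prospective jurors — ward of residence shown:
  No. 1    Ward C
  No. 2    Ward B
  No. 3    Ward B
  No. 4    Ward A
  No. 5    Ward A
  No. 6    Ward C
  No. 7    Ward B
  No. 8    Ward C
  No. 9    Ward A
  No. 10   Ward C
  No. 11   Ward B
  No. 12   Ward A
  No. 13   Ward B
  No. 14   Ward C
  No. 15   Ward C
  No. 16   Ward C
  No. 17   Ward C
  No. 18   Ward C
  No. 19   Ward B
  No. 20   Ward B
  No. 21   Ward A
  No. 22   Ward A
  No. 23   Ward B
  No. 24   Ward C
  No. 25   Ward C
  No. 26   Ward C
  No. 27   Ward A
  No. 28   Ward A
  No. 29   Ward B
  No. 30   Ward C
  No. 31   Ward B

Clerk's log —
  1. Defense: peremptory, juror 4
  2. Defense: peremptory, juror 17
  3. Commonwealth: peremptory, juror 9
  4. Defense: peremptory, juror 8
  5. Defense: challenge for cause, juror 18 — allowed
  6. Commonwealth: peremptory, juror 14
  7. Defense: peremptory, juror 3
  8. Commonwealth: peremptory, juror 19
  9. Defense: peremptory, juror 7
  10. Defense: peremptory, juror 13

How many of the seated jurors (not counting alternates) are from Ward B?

3

Removed: #3, #4, #7, #8, #9, #13, #14, #17, #18, #19.
Seated jurors 1–12: #1, #2, #5, #6, #10, #11, #12, #15, #16, #20, #21, #22 (alternates #23 not counted).
Of those, in Ward B: #2, #11, #20 → 3.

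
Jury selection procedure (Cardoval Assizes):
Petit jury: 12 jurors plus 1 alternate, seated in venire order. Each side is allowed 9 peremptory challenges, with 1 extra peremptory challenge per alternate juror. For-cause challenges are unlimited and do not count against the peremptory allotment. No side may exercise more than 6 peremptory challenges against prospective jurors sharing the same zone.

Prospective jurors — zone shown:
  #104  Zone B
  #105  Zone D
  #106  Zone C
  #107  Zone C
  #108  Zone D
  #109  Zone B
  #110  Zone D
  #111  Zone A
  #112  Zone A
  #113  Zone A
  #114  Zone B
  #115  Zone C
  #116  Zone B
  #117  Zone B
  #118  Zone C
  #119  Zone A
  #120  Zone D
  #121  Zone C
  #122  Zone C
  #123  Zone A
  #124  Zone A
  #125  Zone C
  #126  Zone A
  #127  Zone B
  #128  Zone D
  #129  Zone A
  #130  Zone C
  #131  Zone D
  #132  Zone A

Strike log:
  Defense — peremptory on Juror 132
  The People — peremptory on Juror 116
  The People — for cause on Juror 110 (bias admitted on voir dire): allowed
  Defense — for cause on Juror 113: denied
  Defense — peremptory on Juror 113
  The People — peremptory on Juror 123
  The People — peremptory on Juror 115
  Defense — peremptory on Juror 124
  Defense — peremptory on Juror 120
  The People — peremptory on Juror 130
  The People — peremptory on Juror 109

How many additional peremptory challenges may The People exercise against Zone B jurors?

The People peremptories so far: #116, #123, #115, #130, #109 — 5 of 10 used, 5 left overall.
Against Zone B: #116, #109 — 2 used; per-zone cap 6 leaves 4.
Binding limit: min(5, 4) = 4.

4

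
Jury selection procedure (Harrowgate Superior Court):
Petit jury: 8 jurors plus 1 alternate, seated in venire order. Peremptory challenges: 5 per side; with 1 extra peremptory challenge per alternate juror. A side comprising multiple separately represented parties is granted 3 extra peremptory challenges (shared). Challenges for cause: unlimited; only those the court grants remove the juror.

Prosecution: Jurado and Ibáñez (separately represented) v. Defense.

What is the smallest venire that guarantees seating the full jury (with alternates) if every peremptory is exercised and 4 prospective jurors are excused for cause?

28

Seats to fill: 8 + 1 alternates = 9.
Peremptories — Prosecution: 5 + 1×1 + 3 = 9; Defense: 5 + 1×1 = 6; total 15.
For-cause removals: 4.
Minimum venire: 9 + 15 + 4 = 28.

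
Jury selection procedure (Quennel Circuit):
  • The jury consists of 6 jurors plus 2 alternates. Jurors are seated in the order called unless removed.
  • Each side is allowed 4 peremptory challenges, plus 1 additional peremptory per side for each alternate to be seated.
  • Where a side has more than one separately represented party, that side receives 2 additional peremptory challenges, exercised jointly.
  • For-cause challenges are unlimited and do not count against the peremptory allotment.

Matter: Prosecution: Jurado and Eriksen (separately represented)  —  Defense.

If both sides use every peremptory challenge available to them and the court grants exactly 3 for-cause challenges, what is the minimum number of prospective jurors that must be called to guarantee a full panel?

Seats to fill: 6 + 2 alternates = 8.
Peremptories — Prosecution: 4 + 1×2 + 2 = 8; Defense: 4 + 1×2 = 6; total 14.
For-cause removals: 3.
Minimum venire: 8 + 14 + 3 = 25.

25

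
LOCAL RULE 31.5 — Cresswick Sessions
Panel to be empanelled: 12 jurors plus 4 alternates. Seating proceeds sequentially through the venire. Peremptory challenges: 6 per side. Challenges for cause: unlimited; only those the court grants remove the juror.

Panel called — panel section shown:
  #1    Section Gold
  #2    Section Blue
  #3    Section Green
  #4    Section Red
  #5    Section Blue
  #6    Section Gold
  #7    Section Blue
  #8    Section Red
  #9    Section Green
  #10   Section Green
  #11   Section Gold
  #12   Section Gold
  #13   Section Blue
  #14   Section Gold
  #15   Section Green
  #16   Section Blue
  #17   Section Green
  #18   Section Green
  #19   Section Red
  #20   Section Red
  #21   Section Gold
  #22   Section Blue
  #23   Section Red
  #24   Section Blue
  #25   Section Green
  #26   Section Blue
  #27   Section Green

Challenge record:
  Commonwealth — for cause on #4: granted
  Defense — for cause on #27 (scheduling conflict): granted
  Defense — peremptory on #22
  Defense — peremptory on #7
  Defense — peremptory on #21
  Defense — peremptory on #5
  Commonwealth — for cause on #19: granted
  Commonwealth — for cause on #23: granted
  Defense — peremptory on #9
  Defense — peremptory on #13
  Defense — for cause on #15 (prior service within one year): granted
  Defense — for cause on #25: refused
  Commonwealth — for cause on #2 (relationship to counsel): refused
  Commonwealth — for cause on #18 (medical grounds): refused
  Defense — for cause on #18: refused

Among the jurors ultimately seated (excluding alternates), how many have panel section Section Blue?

2

Removed: #4, #5, #7, #9, #13, #15, #19, #21, #22, #23, #27.
Seated jurors 1–12: #1, #2, #3, #6, #8, #10, #11, #12, #14, #16, #17, #18 (alternates #20, #24, #25, #26 not counted).
Of those, in Section Blue: #2, #16 → 2.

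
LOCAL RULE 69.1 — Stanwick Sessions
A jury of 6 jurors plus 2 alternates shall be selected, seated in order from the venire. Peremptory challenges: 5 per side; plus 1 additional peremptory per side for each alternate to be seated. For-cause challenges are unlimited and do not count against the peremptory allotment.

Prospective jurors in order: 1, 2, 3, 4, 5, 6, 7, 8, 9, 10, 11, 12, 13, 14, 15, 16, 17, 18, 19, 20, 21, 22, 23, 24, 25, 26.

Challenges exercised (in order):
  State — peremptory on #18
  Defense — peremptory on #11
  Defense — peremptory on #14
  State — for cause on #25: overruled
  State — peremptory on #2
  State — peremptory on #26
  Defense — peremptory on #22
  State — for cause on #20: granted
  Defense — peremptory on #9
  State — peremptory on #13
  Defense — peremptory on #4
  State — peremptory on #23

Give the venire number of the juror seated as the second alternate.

Removed: #2, #4, #9, #11, #13, #14, #18, #20, #22, #23, #26. (#25 stays — for-cause denied.)
Filling seats in venire order through position 8: #1, #3, #5, #6, #7, #8, #10, #12.
So alternate 2 is #12.

12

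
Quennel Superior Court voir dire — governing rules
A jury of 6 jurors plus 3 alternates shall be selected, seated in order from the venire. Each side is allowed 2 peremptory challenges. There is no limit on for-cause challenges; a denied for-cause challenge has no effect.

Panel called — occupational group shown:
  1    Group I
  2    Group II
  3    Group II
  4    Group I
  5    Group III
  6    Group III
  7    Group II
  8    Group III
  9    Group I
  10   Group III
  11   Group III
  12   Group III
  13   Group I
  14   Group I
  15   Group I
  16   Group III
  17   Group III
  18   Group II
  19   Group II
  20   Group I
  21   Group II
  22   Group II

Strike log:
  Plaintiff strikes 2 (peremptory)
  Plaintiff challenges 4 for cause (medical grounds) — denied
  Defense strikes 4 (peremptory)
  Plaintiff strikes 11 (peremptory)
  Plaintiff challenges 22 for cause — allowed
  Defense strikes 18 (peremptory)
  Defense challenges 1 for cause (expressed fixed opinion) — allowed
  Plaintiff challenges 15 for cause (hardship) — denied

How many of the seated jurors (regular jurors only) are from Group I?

Removed: #1, #2, #4, #11, #18, #22.
Seated jurors 1–6: #3, #5, #6, #7, #8, #9 (alternates #10, #12, #13 not counted).
Of those, in Group I: #9 → 1.

1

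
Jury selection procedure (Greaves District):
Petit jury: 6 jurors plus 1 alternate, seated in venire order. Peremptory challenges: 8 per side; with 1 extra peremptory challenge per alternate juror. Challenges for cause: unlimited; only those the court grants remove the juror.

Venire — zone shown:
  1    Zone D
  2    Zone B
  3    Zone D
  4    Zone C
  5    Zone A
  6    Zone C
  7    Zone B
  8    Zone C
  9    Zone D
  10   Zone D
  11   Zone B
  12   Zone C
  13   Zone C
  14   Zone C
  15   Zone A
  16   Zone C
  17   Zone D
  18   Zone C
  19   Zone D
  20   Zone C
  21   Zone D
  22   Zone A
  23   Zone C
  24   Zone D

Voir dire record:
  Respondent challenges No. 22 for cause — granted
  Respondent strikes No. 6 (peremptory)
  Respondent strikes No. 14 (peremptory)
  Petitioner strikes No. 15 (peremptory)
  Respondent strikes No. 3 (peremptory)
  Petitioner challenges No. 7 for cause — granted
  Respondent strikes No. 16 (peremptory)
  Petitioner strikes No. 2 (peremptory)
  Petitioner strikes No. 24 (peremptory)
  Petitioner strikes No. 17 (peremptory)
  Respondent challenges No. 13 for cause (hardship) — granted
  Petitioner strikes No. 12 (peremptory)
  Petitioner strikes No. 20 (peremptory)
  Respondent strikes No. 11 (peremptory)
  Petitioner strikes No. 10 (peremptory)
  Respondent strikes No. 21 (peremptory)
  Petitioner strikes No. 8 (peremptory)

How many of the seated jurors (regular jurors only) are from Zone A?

1

Removed: #2, #3, #6, #7, #8, #10, #11, #12, #13, #14, #15, #16, #17, #20, #21, #22, #24.
Seated jurors 1–6: #1, #4, #5, #9, #18, #19 (alternates #23 not counted).
Of those, in Zone A: #5 → 1.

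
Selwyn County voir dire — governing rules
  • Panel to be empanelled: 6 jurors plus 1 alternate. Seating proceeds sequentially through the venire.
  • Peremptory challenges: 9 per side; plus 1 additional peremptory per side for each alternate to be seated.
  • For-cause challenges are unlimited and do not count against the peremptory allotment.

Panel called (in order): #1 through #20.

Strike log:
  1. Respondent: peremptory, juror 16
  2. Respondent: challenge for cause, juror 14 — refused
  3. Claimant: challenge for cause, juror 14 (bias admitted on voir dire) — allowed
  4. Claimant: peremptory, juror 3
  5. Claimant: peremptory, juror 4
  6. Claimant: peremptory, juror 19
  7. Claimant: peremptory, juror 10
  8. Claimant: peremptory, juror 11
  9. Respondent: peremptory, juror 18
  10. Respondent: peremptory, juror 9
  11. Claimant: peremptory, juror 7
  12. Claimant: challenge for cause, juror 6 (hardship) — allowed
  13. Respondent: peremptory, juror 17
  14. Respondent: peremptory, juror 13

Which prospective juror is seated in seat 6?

Removed: #3, #4, #6, #7, #9, #10, #11, #13, #14, #16, #17, #18, #19.
Filling seats in venire order through position 6: #1, #2, #5, #8, #12, #15.
So seat 6 is #15.

15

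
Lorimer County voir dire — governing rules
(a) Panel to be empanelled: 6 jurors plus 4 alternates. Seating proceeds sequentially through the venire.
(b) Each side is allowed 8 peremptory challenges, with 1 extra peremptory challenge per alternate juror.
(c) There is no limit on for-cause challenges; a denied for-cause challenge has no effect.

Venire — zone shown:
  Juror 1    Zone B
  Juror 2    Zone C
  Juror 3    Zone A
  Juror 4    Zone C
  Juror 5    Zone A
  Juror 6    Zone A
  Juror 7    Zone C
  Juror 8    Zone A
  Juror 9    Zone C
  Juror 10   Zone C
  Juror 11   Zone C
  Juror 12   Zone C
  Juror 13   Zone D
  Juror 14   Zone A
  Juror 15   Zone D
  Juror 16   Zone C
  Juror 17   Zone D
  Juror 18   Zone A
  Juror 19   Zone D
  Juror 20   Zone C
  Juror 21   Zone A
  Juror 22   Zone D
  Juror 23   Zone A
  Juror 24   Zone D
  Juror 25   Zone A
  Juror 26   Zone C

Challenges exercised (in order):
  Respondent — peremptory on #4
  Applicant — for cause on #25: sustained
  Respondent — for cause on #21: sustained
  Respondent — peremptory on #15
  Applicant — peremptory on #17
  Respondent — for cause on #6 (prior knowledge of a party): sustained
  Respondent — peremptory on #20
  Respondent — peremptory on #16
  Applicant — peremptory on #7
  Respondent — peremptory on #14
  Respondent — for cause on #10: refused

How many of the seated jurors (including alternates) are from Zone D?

Removed: #4, #6, #7, #14, #15, #16, #17, #20, #21, #25.
Seated (10 incl. alternates): #1, #2, #3, #5, #8, #9, #10, #11, #12, #13.
Of those, in Zone D: #13 → 1.

1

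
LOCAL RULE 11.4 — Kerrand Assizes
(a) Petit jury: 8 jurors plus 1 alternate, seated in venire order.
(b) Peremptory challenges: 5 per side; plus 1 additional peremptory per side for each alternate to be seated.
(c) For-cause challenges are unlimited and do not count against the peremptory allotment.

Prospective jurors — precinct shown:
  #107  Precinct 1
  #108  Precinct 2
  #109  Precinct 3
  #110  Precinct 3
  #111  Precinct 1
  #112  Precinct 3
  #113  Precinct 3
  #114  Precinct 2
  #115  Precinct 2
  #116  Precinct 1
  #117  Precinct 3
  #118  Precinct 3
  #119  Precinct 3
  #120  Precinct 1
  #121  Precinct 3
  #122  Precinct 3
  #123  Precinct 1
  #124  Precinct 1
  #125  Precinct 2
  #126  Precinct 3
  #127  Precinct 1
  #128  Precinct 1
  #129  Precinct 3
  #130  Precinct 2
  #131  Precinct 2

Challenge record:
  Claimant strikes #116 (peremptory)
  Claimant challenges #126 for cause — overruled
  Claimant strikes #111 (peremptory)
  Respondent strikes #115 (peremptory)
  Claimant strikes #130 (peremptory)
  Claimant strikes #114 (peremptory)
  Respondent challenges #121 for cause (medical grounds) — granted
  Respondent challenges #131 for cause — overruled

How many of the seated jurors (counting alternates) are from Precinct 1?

1

Removed: #111, #114, #115, #116, #121, #130.
Seated (9 incl. alternates): #107, #108, #109, #110, #112, #113, #117, #118, #119.
Of those, in Precinct 1: #107 → 1.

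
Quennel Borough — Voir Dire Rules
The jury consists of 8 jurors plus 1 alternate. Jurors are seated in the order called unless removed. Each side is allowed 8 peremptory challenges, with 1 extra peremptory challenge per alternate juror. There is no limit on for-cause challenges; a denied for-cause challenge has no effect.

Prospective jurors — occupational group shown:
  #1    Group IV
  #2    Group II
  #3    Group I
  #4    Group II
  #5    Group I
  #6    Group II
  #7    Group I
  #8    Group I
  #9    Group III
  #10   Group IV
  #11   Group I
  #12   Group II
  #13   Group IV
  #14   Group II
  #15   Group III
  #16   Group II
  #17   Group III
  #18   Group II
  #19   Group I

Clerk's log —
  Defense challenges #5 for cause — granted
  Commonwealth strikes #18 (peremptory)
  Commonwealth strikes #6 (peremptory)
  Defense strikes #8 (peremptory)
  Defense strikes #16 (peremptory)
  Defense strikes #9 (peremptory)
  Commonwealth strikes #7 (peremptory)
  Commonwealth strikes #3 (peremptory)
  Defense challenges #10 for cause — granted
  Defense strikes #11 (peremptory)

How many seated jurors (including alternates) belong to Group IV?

Removed: #3, #5, #6, #7, #8, #9, #10, #11, #16, #18.
Seated (9 incl. alternates): #1, #2, #4, #12, #13, #14, #15, #17, #19.
Of those, in Group IV: #1, #13 → 2.

2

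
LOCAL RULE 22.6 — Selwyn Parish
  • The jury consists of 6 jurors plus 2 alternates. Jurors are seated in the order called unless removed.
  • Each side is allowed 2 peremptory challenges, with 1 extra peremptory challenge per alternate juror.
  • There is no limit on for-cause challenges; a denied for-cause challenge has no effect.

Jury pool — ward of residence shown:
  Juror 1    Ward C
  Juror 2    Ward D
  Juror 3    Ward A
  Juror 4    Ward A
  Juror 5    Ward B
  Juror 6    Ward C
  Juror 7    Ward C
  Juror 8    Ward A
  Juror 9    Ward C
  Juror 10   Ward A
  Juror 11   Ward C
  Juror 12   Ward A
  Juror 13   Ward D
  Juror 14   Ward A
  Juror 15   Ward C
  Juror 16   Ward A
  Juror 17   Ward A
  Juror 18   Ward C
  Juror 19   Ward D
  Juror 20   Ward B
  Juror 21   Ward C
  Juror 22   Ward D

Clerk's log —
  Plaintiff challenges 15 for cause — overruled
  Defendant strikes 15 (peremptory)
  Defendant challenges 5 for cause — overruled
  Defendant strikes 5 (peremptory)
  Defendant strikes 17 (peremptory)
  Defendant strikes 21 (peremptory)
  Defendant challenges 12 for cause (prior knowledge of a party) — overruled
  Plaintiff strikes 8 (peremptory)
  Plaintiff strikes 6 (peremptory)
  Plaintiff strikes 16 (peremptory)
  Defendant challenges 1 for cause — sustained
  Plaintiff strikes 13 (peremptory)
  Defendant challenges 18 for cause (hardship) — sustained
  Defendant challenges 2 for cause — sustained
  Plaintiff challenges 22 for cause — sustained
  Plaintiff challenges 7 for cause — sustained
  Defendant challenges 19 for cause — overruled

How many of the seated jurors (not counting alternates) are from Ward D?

0

Removed: #1, #2, #5, #6, #7, #8, #13, #15, #16, #17, #18, #21, #22.
Seated jurors 1–6: #3, #4, #9, #10, #11, #12 (alternates #14, #19 not counted).
None of those are in Ward D → 0.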